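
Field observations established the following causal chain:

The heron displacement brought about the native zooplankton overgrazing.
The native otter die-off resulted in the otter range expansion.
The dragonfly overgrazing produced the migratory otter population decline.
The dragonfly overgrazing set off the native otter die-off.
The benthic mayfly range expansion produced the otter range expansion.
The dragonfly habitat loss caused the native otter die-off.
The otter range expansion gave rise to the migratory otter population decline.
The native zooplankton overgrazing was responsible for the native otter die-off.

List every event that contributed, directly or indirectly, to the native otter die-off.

the dragonfly habitat loss, the dragonfly overgrazing, the heron displacement, the native zooplankton overgrazing

Immediate causes of the native otter die-off: the dragonfly habitat loss, the native zooplankton overgrazing, the dragonfly overgrazing.
Further upstream: the heron displacement.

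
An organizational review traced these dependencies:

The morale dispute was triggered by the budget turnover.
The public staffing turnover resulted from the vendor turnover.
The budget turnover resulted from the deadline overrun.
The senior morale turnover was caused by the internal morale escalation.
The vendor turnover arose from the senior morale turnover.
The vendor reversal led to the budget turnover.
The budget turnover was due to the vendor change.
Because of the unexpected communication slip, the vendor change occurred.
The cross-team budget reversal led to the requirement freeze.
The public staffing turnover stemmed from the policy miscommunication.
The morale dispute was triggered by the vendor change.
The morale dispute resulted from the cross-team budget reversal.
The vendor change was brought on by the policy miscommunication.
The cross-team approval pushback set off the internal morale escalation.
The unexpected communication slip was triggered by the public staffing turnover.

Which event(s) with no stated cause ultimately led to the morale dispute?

Tracing upstream from the morale dispute: the morale dispute ← the vendor change ← the unexpected communication slip ← the public staffing turnover ← the vendor turnover ← the senior morale turnover ← the internal morale escalation ← the cross-team approval pushback.
A separate upstream branch: the morale dispute ← the budget turnover ← the vendor reversal.
A separate upstream branch: the morale dispute ← the cross-team budget reversal.
A separate upstream branch: the morale dispute ← the vendor change ← the policy miscommunication.
A separate upstream branch: the morale dispute ← the budget turnover ← the deadline overrun.
Each of those chain origins has no stated cause.

the cross-team approval pushback, the cross-team budget reversal, the deadline overrun, the policy miscommunication, the vendor reversal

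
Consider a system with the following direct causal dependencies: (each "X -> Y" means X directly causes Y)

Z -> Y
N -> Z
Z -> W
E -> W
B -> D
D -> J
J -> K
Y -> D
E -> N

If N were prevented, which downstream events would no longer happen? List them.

Downstream of N: Z, Y, D, W, J, K.
Of those, still caused via another path: D, W, J, K.
The remainder have no surviving cause.

Y, Z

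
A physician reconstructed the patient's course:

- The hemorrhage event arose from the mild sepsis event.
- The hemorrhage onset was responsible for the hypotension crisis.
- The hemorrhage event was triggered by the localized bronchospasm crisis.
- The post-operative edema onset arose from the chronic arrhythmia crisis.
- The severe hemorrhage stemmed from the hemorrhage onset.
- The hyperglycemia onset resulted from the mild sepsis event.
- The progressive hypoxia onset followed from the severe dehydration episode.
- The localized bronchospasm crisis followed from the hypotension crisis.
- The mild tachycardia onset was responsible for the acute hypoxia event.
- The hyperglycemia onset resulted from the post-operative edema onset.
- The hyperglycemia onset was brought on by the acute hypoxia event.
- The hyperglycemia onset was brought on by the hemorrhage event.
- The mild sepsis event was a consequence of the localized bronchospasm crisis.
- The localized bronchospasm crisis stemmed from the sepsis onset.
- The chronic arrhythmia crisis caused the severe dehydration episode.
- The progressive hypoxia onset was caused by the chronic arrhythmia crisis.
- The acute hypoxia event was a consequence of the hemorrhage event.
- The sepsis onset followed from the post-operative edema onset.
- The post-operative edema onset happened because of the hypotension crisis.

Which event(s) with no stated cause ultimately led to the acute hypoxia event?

the chronic arrhythmia crisis, the hemorrhage onset, the mild tachycardia onset

Tracing upstream from the acute hypoxia event: the acute hypoxia event ← the hemorrhage event ← the localized bronchospasm crisis ← the sepsis onset ← the post-operative edema onset ← the chronic arrhythmia crisis.
A separate upstream branch: the acute hypoxia event ← the hemorrhage event ← the localized bronchospasm crisis ← the hypotension crisis ← the hemorrhage onset.
A separate upstream branch: the acute hypoxia event ← the mild tachycardia onset.
Each of those chain origins has no stated cause.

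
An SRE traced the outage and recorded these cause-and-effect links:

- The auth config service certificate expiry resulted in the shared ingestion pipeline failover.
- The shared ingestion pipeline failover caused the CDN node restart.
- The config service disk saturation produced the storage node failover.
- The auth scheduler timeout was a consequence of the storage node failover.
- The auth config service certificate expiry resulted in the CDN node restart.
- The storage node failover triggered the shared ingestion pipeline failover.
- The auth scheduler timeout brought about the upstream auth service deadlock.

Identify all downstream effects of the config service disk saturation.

Direct effects: the storage node failover.
2 steps out: the auth scheduler timeout, the shared ingestion pipeline failover.
3 steps out: the upstream auth service deadlock, the CDN node restart.
Not reachable from it: the auth config service certificate expiry.

the CDN node restart, the auth scheduler timeout, the shared ingestion pipeline failover, the storage node failover, the upstream auth service deadlock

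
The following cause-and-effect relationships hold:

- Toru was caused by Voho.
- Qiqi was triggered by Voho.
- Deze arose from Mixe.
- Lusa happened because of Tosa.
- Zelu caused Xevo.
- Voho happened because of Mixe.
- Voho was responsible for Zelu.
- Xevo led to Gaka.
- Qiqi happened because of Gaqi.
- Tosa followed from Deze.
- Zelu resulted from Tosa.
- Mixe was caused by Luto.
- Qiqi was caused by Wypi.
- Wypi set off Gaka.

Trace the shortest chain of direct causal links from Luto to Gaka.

Luto → Mixe
Mixe → Voho
Voho → Zelu
Zelu → Xevo
Xevo → Gaka
Length: 5 steps.

Luto → Mixe → Voho → Zelu → Xevo → Gaka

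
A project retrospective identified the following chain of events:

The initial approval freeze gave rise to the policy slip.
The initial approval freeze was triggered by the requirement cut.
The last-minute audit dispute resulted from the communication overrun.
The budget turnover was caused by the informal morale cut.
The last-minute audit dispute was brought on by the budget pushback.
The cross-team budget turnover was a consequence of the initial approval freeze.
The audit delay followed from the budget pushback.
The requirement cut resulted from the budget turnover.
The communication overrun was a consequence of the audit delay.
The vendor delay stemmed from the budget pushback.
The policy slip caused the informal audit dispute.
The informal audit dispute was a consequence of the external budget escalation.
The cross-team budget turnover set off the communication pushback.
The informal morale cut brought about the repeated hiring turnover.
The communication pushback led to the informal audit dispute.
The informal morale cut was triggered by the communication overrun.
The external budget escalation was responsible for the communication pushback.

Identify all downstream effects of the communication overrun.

the budget turnover, the communication pushback, the cross-team budget turnover, the informal audit dispute, the informal morale cut, the initial approval freeze, the last-minute audit dispute, the policy slip, the repeated hiring turnover, the requirement cut

Direct effects: the informal morale cut, the last-minute audit dispute.
2 steps out: the budget turnover, the repeated hiring turnover.
3 steps out: the requirement cut.
4 steps out: the initial approval freeze.
5 steps out: the cross-team budget turnover, the policy slip.
6 steps out: the communication pushback, the informal audit dispute.
Not reachable from it: the budget pushback, the vendor delay, the audit delay, the external budget escalation.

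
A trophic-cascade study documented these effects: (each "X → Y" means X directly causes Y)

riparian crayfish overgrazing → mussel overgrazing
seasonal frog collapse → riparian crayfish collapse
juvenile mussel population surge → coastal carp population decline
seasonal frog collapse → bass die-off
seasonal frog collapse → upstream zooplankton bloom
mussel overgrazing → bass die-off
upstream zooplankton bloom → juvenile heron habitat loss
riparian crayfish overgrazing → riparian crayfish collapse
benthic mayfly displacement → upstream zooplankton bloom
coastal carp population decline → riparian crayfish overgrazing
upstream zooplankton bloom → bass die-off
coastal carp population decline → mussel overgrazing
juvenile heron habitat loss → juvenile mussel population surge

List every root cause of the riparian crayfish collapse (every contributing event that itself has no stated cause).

the benthic mayfly displacement, the seasonal frog collapse

Tracing upstream from the riparian crayfish collapse: the riparian crayfish collapse ← the seasonal frog collapse.
A separate upstream branch: the riparian crayfish collapse ← the riparian crayfish overgrazing ← the coastal carp population decline ← the juvenile mussel population surge ← the juvenile heron habitat loss ← the upstream zooplankton bloom ← the benthic mayfly displacement.
Each of those chain origins has no stated cause.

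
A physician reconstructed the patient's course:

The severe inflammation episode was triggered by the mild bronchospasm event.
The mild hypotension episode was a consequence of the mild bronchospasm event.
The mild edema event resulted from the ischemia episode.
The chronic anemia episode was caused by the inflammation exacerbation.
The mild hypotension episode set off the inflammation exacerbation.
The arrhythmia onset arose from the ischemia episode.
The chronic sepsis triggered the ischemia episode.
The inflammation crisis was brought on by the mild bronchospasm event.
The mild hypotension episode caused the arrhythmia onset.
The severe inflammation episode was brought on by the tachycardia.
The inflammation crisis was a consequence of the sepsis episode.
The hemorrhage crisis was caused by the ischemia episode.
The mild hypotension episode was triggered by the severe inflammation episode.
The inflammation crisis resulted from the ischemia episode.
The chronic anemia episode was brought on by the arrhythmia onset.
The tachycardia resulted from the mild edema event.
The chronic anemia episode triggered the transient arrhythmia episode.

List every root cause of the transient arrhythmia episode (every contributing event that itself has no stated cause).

Tracing upstream from the transient arrhythmia episode: the transient arrhythmia episode ← the chronic anemia episode ← the arrhythmia onset ← the ischemia episode ← the chronic sepsis.
A separate upstream branch: the transient arrhythmia episode ← the chronic anemia episode ← the inflammation exacerbation ← the mild hypotension episode ← the mild bronchospasm event.
Each of those chain origins has no stated cause.

the chronic sepsis, the mild bronchospasm event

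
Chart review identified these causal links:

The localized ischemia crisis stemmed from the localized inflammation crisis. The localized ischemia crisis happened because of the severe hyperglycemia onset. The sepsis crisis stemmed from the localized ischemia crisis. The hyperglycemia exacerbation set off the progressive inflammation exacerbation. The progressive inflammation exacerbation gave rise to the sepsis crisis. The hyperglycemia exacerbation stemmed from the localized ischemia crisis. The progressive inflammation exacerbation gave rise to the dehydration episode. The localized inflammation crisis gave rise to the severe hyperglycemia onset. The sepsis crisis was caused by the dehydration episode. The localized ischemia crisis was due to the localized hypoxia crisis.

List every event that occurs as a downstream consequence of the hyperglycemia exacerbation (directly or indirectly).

the dehydration episode, the progressive inflammation exacerbation, the sepsis crisis

Direct effects: the progressive inflammation exacerbation.
2 steps out: the dehydration episode, the sepsis crisis.
Not reachable from it: the localized inflammation crisis, the localized hypoxia crisis, the severe hyperglycemia onset, the localized ischemia crisis.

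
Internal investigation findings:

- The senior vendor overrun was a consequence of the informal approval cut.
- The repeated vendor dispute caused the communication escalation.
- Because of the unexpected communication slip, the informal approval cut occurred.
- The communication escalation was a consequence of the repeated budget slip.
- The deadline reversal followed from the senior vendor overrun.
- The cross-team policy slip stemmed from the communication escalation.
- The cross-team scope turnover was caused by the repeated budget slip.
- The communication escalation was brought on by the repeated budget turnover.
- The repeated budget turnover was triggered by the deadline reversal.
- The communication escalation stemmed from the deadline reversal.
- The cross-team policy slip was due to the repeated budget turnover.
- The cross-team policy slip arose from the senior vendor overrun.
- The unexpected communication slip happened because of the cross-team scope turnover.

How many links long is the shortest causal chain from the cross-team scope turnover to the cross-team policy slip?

4

Shortest chain: the cross-team scope turnover → the unexpected communication slip → the informal approval cut → the senior vendor overrun → the cross-team policy slip.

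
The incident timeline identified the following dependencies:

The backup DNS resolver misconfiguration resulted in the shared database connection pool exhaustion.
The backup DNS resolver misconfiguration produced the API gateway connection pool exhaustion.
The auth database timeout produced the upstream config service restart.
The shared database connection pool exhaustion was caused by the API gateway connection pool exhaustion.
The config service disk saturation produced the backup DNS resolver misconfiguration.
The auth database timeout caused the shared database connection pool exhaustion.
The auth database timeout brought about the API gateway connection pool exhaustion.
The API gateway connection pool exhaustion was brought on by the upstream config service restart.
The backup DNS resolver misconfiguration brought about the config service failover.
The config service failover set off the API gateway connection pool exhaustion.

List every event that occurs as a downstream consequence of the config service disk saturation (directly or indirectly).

Direct effects: the backup DNS resolver misconfiguration.
2 steps out: the config service failover, the API gateway connection pool exhaustion, the shared database connection pool exhaustion.
Not reachable from it: the auth database timeout, the upstream config service restart.

the API gateway connection pool exhaustion, the backup DNS resolver misconfiguration, the config service failover, the shared database connection pool exhaustion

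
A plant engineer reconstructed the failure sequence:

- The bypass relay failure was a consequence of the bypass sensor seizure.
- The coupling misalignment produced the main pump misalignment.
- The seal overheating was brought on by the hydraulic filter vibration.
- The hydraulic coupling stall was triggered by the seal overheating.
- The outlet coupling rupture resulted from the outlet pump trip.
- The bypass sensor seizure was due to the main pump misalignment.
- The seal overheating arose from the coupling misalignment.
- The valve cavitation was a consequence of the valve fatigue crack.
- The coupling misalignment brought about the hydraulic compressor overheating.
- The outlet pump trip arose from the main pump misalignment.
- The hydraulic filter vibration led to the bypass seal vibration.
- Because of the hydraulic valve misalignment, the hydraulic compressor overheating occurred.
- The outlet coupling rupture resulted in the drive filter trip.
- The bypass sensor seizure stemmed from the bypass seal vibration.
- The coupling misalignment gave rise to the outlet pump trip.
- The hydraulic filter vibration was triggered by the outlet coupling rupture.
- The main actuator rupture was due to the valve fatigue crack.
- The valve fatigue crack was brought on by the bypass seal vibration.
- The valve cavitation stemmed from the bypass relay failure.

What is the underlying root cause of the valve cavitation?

Tracing upstream from the valve cavitation: the valve cavitation ← the bypass relay failure ← the bypass sensor seizure ← the main pump misalignment ← the coupling misalignment.
The coupling misalignment has no stated cause, so it is the root.

the coupling misalignment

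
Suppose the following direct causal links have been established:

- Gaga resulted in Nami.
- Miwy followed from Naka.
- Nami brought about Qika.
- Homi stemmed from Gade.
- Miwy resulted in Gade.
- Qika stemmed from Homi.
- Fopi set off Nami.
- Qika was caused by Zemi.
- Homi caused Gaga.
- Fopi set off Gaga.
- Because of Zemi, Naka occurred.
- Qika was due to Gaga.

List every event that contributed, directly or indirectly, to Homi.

Gade, Miwy, Naka, Zemi

Immediate cause of Homi: Gade.
Further upstream: Zemi, Naka, Miwy.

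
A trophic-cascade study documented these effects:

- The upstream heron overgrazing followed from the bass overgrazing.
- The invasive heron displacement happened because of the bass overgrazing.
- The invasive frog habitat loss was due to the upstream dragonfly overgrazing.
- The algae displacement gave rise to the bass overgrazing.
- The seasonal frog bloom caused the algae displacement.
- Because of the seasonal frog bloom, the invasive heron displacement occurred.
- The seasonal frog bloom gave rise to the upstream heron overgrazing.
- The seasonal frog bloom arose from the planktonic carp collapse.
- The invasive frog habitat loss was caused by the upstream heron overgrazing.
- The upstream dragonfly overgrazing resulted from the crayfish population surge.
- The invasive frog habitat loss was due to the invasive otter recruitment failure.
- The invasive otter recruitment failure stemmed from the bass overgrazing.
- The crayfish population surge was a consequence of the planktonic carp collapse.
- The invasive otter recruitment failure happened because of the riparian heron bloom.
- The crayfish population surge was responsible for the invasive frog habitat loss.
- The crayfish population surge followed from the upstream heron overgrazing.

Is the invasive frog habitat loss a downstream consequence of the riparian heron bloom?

There is a causal chain: the riparian heron bloom → the invasive otter recruitment failure → the invasive frog habitat loss.

Yes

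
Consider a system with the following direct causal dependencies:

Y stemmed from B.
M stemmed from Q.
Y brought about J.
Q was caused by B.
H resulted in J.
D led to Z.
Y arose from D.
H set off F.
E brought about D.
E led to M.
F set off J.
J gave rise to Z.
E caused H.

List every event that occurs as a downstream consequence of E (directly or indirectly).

D, F, H, J, M, Y, Z

Direct effects: H, D, M.
2 steps out: F, Y, J, Z.
Not reachable from it: B, Q.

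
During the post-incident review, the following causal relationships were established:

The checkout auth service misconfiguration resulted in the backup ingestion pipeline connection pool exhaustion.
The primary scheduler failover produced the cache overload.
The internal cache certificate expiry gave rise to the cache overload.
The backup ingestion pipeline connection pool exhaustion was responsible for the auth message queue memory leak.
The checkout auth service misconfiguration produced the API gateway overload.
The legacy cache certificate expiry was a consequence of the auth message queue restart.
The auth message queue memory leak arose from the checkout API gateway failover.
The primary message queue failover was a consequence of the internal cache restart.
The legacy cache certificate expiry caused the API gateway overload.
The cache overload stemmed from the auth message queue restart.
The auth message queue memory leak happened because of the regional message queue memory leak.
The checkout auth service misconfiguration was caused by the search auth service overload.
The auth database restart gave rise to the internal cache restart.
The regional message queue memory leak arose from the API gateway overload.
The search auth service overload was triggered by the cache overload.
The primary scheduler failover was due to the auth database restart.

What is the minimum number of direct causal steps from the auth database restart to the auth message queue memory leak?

6

Shortest chain: the auth database restart → the primary scheduler failover → the cache overload → the search auth service overload → the checkout auth service misconfiguration → the backup ingestion pipeline connection pool exhaustion → the auth message queue memory leak.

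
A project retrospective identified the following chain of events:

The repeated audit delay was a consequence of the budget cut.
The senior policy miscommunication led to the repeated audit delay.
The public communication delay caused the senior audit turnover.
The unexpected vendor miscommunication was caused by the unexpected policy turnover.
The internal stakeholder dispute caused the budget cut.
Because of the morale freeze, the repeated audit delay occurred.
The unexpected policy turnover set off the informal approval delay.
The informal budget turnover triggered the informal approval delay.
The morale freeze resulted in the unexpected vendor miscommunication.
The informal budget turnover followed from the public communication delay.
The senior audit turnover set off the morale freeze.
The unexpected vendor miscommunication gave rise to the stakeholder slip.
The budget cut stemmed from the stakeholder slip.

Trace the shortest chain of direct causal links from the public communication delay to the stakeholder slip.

the public communication delay → the senior audit turnover → the morale freeze → the unexpected vendor miscommunication → the stakeholder slip

the public communication delay → the senior audit turnover
the senior audit turnover → the morale freeze
the morale freeze → the unexpected vendor miscommunication
the unexpected vendor miscommunication → the stakeholder slip
Length: 4 steps.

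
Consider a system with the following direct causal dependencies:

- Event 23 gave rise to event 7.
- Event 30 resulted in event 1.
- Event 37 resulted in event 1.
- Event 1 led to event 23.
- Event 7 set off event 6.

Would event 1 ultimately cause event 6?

There is a causal chain: event 1 → event 23 → event 7 → event 6.

Yes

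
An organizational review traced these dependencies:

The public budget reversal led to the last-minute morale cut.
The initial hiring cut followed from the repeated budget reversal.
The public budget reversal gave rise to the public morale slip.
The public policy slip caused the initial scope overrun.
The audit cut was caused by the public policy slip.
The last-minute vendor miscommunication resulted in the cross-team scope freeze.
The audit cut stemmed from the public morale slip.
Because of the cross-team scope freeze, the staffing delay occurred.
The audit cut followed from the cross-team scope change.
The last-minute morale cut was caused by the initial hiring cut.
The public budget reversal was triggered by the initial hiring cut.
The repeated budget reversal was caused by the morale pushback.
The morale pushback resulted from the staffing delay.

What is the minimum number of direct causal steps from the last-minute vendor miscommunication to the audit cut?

8

Shortest chain: the last-minute vendor miscommunication → the cross-team scope freeze → the staffing delay → the morale pushback → the repeated budget reversal → the initial hiring cut → the public budget reversal → the public morale slip → the audit cut.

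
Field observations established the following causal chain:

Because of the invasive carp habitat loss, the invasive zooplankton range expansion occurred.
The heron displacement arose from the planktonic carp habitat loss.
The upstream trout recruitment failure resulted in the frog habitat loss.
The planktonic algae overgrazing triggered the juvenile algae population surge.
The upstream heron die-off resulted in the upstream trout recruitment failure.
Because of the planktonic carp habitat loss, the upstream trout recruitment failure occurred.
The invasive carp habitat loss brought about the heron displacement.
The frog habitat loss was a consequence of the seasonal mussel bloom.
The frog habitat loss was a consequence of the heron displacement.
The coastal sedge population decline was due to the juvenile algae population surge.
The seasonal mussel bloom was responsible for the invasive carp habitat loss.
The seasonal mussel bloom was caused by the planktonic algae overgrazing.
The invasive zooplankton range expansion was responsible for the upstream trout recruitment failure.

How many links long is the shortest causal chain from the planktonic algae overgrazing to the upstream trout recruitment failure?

4

Shortest chain: the planktonic algae overgrazing → the seasonal mussel bloom → the invasive carp habitat loss → the invasive zooplankton range expansion → the upstream trout recruitment failure.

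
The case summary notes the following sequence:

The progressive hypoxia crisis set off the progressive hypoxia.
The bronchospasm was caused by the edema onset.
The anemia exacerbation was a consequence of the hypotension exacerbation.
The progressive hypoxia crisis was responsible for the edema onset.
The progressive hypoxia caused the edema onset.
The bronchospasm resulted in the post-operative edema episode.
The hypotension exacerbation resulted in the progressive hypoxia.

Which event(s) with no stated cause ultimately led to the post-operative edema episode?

Tracing upstream from the post-operative edema episode: the post-operative edema episode ← the bronchospasm ← the edema onset ← the progressive hypoxia crisis.
A separate upstream branch: the post-operative edema episode ← the bronchospasm ← the edema onset ← the progressive hypoxia ← the hypotension exacerbation.
Each of those chain origins has no stated cause.

the hypotension exacerbation, the progressive hypoxia crisis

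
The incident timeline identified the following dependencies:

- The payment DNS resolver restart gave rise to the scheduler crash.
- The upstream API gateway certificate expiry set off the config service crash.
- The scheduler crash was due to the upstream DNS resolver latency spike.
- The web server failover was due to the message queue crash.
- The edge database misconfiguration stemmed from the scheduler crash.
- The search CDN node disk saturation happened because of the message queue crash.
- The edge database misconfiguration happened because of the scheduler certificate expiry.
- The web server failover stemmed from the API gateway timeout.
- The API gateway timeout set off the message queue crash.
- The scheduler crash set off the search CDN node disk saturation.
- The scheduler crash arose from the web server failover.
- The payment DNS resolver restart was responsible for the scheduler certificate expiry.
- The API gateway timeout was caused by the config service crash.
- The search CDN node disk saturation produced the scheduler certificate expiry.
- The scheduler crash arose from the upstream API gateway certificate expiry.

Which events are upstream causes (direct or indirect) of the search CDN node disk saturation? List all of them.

Immediate causes of the search CDN node disk saturation: the message queue crash, the scheduler crash.
Further upstream: the upstream API gateway certificate expiry, the config service crash, the upstream DNS resolver latency spike, the API gateway timeout, the web server failover, the payment DNS resolver restart.

the API gateway timeout, the config service crash, the message queue crash, the payment DNS resolver restart, the scheduler crash, the upstream API gateway certificate expiry, the upstream DNS resolver latency spike, the web server failover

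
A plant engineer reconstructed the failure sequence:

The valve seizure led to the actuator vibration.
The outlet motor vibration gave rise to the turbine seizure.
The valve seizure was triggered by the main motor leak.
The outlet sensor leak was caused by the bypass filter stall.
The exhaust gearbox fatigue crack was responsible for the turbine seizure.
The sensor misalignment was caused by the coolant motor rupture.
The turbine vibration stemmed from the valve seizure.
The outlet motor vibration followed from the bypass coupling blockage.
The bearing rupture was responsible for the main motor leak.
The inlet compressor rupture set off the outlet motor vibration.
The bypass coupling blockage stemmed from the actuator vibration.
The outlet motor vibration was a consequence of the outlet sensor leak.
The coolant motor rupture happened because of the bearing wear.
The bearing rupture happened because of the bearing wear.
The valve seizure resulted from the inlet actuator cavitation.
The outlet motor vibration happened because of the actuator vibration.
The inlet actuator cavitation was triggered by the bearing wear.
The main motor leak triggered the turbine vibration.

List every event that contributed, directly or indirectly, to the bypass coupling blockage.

Immediate cause of the bypass coupling blockage: the actuator vibration.
Further upstream: the bearing wear, the inlet actuator cavitation, the bearing rupture, the main motor leak, the valve seizure.

the actuator vibration, the bearing rupture, the bearing wear, the inlet actuator cavitation, the main motor leak, the valve seizure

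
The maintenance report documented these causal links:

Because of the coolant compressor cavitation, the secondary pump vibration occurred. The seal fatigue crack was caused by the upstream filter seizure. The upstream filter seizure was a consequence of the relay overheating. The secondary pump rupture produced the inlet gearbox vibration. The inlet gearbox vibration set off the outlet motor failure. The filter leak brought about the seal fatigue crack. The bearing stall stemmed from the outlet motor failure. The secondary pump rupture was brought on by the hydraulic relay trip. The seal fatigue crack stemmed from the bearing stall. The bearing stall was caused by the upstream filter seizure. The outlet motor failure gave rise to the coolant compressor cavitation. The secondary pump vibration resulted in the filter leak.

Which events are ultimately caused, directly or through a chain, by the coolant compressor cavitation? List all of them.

Direct effects: the secondary pump vibration.
2 steps out: the filter leak.
3 steps out: the seal fatigue crack.
Not reachable from it: the hydraulic relay trip, the secondary pump rupture, the inlet gearbox vibration, the outlet motor failure, the relay overheating, the upstream filter seizure, the bearing stall.

the filter leak, the seal fatigue crack, the secondary pump vibration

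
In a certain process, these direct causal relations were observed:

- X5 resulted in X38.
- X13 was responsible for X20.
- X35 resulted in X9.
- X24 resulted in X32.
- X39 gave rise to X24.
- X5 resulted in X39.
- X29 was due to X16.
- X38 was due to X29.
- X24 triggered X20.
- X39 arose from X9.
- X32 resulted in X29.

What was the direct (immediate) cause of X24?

X39

Upstream contributors include X35, X5, X9, but only X39 feeds directly into X24.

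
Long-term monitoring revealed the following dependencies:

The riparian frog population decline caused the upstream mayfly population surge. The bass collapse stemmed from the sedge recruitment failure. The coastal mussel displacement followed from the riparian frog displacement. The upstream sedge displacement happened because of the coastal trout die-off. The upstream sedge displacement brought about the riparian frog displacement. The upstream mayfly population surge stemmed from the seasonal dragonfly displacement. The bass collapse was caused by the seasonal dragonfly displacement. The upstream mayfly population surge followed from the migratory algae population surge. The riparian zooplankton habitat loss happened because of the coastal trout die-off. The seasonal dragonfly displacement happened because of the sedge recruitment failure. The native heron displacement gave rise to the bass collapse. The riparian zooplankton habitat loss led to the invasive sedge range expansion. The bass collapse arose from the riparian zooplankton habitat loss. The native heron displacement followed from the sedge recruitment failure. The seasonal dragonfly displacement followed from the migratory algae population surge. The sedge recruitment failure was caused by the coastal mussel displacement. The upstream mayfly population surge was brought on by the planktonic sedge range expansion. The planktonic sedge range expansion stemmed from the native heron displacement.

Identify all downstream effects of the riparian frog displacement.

the bass collapse, the coastal mussel displacement, the native heron displacement, the planktonic sedge range expansion, the seasonal dragonfly displacement, the sedge recruitment failure, the upstream mayfly population surge

Direct effects: the coastal mussel displacement.
2 steps out: the sedge recruitment failure.
3 steps out: the native heron displacement, the seasonal dragonfly displacement, the bass collapse.
4 steps out: the planktonic sedge range expansion, the upstream mayfly population surge.
Not reachable from it: the coastal trout die-off, the riparian zooplankton habitat loss, the upstream sedge displacement, the invasive sedge range expansion, the migratory algae population surge, the riparian frog population decline.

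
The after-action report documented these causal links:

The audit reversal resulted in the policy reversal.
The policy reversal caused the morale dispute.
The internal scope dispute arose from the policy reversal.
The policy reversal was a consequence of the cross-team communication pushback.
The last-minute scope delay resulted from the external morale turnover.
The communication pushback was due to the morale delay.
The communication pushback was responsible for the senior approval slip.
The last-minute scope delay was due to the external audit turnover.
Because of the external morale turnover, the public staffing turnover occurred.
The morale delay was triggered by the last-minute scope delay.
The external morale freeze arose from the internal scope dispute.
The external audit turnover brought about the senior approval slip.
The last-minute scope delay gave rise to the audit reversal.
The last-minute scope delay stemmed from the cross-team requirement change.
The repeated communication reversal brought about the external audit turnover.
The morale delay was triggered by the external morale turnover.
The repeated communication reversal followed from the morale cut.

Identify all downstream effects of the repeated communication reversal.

the audit reversal, the communication pushback, the external audit turnover, the external morale freeze, the internal scope dispute, the last-minute scope delay, the morale delay, the morale dispute, the policy reversal, the senior approval slip

Direct effects: the external audit turnover.
2 steps out: the last-minute scope delay, the senior approval slip.
3 steps out: the audit reversal, the morale delay.
4 steps out: the policy reversal, the communication pushback.
5 steps out: the internal scope dispute, the morale dispute.
6 steps out: the external morale freeze.
Not reachable from it: the morale cut, the external morale turnover, the public staffing turnover, the cross-team requirement change, the cross-team communication pushback.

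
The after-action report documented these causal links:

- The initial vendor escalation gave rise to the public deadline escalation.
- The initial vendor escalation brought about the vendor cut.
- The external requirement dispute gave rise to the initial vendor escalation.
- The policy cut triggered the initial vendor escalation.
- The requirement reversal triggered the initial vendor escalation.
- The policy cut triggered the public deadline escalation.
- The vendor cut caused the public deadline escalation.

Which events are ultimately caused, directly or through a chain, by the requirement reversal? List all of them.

the initial vendor escalation, the public deadline escalation, the vendor cut

Direct effects: the initial vendor escalation.
2 steps out: the vendor cut, the public deadline escalation.
Not reachable from it: the external requirement dispute, the policy cut.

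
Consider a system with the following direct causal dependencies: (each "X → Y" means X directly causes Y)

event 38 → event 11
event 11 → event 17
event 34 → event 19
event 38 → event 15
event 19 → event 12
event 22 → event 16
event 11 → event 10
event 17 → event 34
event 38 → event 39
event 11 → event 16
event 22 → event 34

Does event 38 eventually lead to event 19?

Yes

There is a causal chain: event 38 → event 11 → event 17 → event 34 → event 19.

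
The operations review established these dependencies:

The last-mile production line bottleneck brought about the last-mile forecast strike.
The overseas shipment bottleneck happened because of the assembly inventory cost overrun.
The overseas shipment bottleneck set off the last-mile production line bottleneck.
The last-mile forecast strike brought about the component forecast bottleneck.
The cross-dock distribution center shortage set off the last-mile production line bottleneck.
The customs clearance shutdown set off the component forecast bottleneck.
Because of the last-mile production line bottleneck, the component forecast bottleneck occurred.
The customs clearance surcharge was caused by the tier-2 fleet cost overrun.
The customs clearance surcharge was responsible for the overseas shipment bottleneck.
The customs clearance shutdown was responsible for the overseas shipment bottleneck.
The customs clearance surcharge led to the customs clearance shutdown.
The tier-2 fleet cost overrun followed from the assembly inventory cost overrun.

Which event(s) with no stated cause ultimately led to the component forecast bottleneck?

the assembly inventory cost overrun, the cross-dock distribution center shortage

Tracing upstream from the component forecast bottleneck: the component forecast bottleneck ← the last-mile production line bottleneck ← the overseas shipment bottleneck ← the assembly inventory cost overrun.
A separate upstream branch: the component forecast bottleneck ← the last-mile production line bottleneck ← the cross-dock distribution center shortage.
Each of those chain origins has no stated cause.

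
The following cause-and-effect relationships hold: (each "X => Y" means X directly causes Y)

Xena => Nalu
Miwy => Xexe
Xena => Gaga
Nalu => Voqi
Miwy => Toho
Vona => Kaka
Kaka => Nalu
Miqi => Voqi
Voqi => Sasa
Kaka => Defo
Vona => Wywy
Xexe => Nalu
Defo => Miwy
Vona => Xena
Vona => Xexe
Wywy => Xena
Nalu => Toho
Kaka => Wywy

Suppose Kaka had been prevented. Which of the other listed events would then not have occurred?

Defo, Miwy

Downstream of Kaka: Defo, Wywy, Miwy, Xena, Xexe, Gaga, Nalu, Voqi, Sasa, Toho.
Of those, still caused via another path: Wywy, Xena, Xexe, Gaga, Nalu, Voqi, Sasa, Toho.
The remainder have no surviving cause.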